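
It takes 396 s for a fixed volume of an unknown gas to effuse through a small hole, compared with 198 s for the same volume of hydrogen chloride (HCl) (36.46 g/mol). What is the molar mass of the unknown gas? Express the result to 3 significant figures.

146 g/mol

Since effusion rate ∝ 1/√M, t_X/t_HCl = √(M_X/M_HCl).
396/198 = 2.000 = √(M_X/36.46)
M_X = 36.46 × 2.000² = 36.46 × 4.000 = 146 g/mol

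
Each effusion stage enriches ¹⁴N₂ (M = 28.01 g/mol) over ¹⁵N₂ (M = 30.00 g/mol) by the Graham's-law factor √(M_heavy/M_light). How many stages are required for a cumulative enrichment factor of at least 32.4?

102

Single-stage factor α = √(30.00/28.01), so ln α = ½ ln(1.07105) = 0.03432.
Need α^N ≥ 32.4 ⇒ N ≥ ln(32.4) / ln α = 3.478 / 0.03432 = 101.35.
Rounding up, N = 102 stages.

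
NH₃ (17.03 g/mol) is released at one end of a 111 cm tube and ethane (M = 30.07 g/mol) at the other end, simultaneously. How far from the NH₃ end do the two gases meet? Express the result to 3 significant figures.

In equal time, each gas travels a distance ∝ its rate ∝ 1/√M, so d_NH₃/d_C₂H₆ = √(M_C₂H₆/M_NH₃) = √(30.07/17.03) = 1.329.
With d_NH₃ + d_C₂H₆ = 111 cm, d_C₂H₆ = 111/(1 + 1.329) = 47.66 cm.
d_NH₃ = 111 − 47.66 = 63.3 cm.

63.3 cm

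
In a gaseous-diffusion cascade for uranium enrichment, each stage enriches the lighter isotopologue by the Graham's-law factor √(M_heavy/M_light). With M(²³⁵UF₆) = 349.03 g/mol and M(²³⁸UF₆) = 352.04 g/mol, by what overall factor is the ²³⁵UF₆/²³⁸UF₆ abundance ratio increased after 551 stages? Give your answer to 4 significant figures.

10.65

The single-stage factor is √(M_heavy/M_light), so 551 stages give [√(352.04/349.03)]^551 = (352.04/349.03)^(551/2).
= 1.00862^(551/2) = 10.65.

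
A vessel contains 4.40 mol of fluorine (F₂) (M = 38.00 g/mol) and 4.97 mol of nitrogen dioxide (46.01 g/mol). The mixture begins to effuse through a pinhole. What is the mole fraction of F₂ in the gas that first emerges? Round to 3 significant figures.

Rate_i ∝ x_i/√M_i (Graham's law weighted by mole fraction), so the effusate composition follows n_i/√M_i.
Mole fraction of F₂ in the effusate = (n_F₂/√M_F₂) / (n_F₂/√M_F₂ + n_NO₂/√M_NO₂)
= (4.40/√38.00) / (4.40/√38.00 + 4.97/√46.01) = 0.7138/(0.7138 + 0.7327) = 0.493.

0.493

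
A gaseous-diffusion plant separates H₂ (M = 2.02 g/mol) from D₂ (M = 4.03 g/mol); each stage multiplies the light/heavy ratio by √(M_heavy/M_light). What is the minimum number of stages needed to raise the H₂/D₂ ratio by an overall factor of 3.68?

4

With α = √(4.03/2.02) per stage, ln α = ½ ln(1.99505) = 0.3453.
Need α^N ≥ 3.68 ⇒ N ≥ ln(3.68) / ln α = 1.303 / 0.3453 = 3.77.
So at least 4 stages are needed.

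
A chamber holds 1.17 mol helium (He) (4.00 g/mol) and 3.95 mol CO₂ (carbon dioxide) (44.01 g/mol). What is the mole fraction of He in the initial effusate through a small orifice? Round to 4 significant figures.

0.4956

Rate_i ∝ x_i/√M_i (Graham's law weighted by mole fraction), so the effusate composition follows n_i/√M_i.
Mole fraction of He in the effusate = (n_He/√M_He) / (n_He/√M_He + n_CO₂/√M_CO₂)
= (1.17/√4.00) / (1.17/√4.00 + 3.95/√44.01) = 0.5850/(0.5850 + 0.5954) = 0.4956.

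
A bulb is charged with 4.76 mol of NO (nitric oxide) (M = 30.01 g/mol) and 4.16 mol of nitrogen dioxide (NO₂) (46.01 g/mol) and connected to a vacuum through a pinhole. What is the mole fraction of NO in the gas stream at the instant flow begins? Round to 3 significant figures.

Effusion rate of each component ∝ n_i/√M_i (partial pressure × 1/√M).
x_NO(eff) = (n_NO/√M_NO) / (n_NO/√M_NO + n_NO₂/√M_NO₂)
= (4.76/√30.01) / (4.76/√30.01 + 4.16/√46.01) = 0.8689/(0.8689 + 0.6133) = 0.586.

0.586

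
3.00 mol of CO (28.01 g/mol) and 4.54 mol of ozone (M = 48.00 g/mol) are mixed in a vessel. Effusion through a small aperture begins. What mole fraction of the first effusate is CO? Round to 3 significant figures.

Each component's effusion rate ∝ (its partial pressure)·(1/√M) ∝ n_i/√M_i.
x_CO(eff) = (n_CO/√M_CO) / (n_CO/√M_CO + n_O₃/√M_O₃)
= (3.00/√28.01) / (3.00/√28.01 + 4.54/√48.00) = 0.5668/(0.5668 + 0.6553) = 0.464.

0.464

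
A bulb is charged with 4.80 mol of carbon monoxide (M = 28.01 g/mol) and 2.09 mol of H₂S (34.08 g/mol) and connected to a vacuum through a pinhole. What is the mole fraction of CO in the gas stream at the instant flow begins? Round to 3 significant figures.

Rate_i ∝ x_i/√M_i (Graham's law weighted by mole fraction), so the effusate composition follows n_i/√M_i.
So x_CO in the escaping gas = (n_CO/√M_CO) / Σ(n_i/√M_i)
= (4.80/√28.01) / (4.80/√28.01 + 2.09/√34.08) = 0.9070/(0.9070 + 0.3580) = 0.717.

0.717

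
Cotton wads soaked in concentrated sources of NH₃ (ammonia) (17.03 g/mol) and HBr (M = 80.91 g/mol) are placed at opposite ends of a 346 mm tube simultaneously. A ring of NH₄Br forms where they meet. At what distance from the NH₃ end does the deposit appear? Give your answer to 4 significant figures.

In equal time, each gas travels a distance ∝ its rate ∝ 1/√M, so d_NH₃/d_HBr = √(M_HBr/M_NH₃) = √(80.91/17.03) = 2.180.
With d_NH₃ + d_HBr = 346 mm, d_HBr = 346/(1 + 2.180) = 108.8 mm.
d_NH₃ = 346 − 108.8 = 237.2 mm.

237.2 mm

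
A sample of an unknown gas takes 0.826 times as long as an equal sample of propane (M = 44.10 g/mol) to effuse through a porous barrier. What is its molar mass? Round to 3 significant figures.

Graham's law gives t_X/t_C₃H₈ = √(M_X/M_C₃H₈).
0.826 = √(M_X/44.10)
M_X = 44.10 × 0.826² = 44.10 × 0.6823 = 30.1 g/mol

30.1 g/mol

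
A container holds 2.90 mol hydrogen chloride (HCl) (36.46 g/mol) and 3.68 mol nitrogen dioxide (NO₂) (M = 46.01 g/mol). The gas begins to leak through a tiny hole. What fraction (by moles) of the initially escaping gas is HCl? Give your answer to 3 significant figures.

0.470

Each component's effusion rate ∝ (its partial pressure)·(1/√M) ∝ n_i/√M_i.
So x_HCl in the escaping gas = (n_HCl/√M_HCl) / Σ(n_i/√M_i)
= (2.90/√36.46) / (2.90/√36.46 + 3.68/√46.01) = 0.4803/(0.4803 + 0.5425) = 0.470.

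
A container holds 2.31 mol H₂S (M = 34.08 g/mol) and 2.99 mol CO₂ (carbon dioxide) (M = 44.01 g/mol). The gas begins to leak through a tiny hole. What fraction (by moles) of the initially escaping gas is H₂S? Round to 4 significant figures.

The effusion rate of species i is ∝ p_i/√M_i ∝ n_i/√M_i.
x_H₂S(eff) = (n_H₂S/√M_H₂S) / (n_H₂S/√M_H₂S + n_CO₂/√M_CO₂)
= (2.31/√34.08) / (2.31/√34.08 + 2.99/√44.01) = 0.3957/(0.3957 + 0.4507) = 0.4675.

0.4675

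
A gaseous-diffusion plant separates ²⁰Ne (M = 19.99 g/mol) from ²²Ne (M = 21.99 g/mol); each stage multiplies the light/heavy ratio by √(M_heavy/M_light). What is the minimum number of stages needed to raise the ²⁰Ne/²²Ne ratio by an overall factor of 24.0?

Per stage α = (21.99/19.99)^(1/2) = 1.10005^0.5, giving ln α = 0.04768.
Need α^N ≥ 24.0 ⇒ N ≥ ln(24.0) / ln α = 3.178 / 0.04768 = 66.66.
Rounding up, N = 67 stages.

67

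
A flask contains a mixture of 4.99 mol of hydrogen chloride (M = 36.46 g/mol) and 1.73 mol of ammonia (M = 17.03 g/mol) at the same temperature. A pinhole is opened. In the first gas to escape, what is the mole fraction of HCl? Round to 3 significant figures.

0.663

Effusion rate of each component ∝ n_i/√M_i (partial pressure × 1/√M).
x_HCl(eff) = (n_HCl/√M_HCl) / (n_HCl/√M_HCl + n_NH₃/√M_NH₃)
= (4.99/√36.46) / (4.99/√36.46 + 1.73/√17.03) = 0.8264/(0.8264 + 0.4192) = 0.663.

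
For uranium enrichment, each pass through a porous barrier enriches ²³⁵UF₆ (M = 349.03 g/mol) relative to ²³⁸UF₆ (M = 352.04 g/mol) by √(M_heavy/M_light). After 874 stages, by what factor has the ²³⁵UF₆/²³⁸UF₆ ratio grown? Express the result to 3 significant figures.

After 874 stages the ratio has grown by (√(352.04/349.03))^874 = (352.04/349.03)^(874/2).
= 1.00862^437 = 42.6.

42.6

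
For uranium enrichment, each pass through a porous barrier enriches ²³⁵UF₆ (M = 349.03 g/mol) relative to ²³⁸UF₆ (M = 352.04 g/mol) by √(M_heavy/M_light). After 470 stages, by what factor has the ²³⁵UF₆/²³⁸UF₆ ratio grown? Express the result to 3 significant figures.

7.52

The single-stage factor is √(M_heavy/M_light), so 470 stages give [√(352.04/349.03)]^470 = (352.04/349.03)^(470/2).
= 1.00862^235 = 7.52.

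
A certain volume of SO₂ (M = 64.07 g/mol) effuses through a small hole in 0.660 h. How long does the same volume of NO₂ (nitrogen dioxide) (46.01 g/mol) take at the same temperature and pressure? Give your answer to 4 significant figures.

0.5593 h

Using Graham's law: t_NO₂/t_SO₂ = √(M_NO₂/M_SO₂) = √(46.01/64.07) = √0.7181 = 0.8474.
So the time for NO₂ is 0.660 × 0.8474 = 0.5593 h.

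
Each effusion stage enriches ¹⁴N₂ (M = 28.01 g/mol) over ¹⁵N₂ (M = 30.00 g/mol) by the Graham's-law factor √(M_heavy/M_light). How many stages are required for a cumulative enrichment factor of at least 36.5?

Per stage α = (30.00/28.01)^(1/2) = 1.07105^0.5, giving ln α = 0.03432.
Need α^N ≥ 36.5 ⇒ N ≥ ln(36.5) / ln α = 3.597 / 0.03432 = 104.82.
So at least 105 stages are needed.

105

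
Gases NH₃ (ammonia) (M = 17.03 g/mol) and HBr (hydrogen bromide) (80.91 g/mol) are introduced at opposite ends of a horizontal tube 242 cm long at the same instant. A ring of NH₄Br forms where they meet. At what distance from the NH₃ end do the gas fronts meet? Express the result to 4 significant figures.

The fronts meet when d_NH₃ + d_HBr = L with d_NH₃/d_HBr = √(M_HBr/M_NH₃) (Graham's law). Here √(M_HBr/M_NH₃) = √(80.91/17.03) = 2.180.
With d_NH₃ + d_HBr = 242 cm, d_HBr = 242/(1 + 2.180) = 76.11 cm.
d_NH₃ = 242 − 76.11 = 165.9 cm.

165.9 cm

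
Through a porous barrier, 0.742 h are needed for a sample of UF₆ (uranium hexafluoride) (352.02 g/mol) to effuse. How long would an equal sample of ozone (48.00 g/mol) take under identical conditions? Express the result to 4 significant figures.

Since effusion rate ∝ 1/√M, t_O₃/t_UF₆ = √(M_O₃/M_UF₆) = √(48.00/352.02) = √0.1364 = 0.3693.
So the time for O₃ is 0.742 × 0.3693 = 0.2740 h.

0.2740 h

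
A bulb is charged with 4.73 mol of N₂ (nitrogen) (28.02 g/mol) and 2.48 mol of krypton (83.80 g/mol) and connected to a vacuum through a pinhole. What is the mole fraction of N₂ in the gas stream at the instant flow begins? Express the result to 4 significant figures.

Rate_i ∝ x_i/√M_i (Graham's law weighted by mole fraction), so the effusate composition follows n_i/√M_i.
So x_N₂ in the escaping gas = (n_N₂/√M_N₂) / Σ(n_i/√M_i)
= (4.73/√28.02) / (4.73/√28.02 + 2.48/√83.80) = 0.8936/(0.8936 + 0.2709) = 0.7674.

0.7674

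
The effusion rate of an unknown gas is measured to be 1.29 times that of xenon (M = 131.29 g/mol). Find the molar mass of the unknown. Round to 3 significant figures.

78.9 g/mol

From Graham's law, rate_X/rate_Xe = √(M_Xe/M_X).
1.29 = √(131.29/M_X)
M_X = 131.29 / 1.29² = 131.29 / 1.664 = 78.9 g/mol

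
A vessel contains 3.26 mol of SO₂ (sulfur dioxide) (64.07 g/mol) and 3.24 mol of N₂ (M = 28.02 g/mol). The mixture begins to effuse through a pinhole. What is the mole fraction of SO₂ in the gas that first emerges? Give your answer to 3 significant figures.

0.400

The effusion rate of species i is ∝ p_i/√M_i ∝ n_i/√M_i.
So x_SO₂ in the escaping gas = (n_SO₂/√M_SO₂) / Σ(n_i/√M_i)
= (3.26/√64.07) / (3.26/√64.07 + 3.24/√28.02) = 0.4073/(0.4073 + 0.6121) = 0.400.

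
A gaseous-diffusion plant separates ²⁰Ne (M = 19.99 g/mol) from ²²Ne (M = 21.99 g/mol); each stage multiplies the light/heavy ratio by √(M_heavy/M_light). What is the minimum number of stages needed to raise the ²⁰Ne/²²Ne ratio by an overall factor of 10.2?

With α = √(21.99/19.99) per stage, ln α = ½ ln(1.10005) = 0.04768.
Need α^N ≥ 10.2 ⇒ N ≥ ln(10.2) / ln α = 2.322 / 0.04768 = 48.71.
So at least 49 stages are needed.

49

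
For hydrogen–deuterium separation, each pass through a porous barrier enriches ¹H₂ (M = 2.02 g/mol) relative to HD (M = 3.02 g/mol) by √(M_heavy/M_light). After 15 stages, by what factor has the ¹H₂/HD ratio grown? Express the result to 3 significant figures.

20.4

After 15 stages the ratio has grown by (√(3.02/2.02))^15 = (3.02/2.02)^(15/2).
= 1.49505^(15/2) = 20.4.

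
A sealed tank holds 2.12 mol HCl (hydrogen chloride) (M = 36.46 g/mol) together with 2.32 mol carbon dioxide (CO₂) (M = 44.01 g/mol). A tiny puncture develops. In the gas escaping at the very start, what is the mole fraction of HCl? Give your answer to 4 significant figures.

Each component's effusion rate ∝ (its partial pressure)·(1/√M) ∝ n_i/√M_i.
x_HCl(eff) = (n_HCl/√M_HCl) / (n_HCl/√M_HCl + n_CO₂/√M_CO₂)
= (2.12/√36.46) / (2.12/√36.46 + 2.32/√44.01) = 0.3511/(0.3511 + 0.3497) = 0.5010.

0.5010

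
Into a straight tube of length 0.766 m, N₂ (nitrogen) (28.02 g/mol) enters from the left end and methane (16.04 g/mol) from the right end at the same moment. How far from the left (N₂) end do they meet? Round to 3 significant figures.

Distances travelled in equal time are proportional to diffusion rates, so d_N₂/d_CH₄ = √(M_CH₄/M_N₂) = √(16.04/28.02) = 0.7566.
With d_N₂ + d_CH₄ = 0.766 m, d_CH₄ = 0.766/(1 + 0.7566) = 0.4361 m.
d_N₂ = 0.766 − 0.4361 = 0.330 m.

0.330 m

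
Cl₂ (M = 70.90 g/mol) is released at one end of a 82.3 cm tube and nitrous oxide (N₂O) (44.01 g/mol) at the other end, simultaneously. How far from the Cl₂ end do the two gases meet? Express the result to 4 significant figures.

36.27 cm

The fronts meet when d_Cl₂ + d_N₂O = L with d_Cl₂/d_N₂O = √(M_N₂O/M_Cl₂) (Graham's law). Here √(M_N₂O/M_Cl₂) = √(44.01/70.90) = 0.7879.
With d_Cl₂ + d_N₂O = 82.3 cm, d_N₂O = 82.3/(1 + 0.7879) = 46.03 cm.
d_Cl₂ = 82.3 − 46.03 = 36.27 cm.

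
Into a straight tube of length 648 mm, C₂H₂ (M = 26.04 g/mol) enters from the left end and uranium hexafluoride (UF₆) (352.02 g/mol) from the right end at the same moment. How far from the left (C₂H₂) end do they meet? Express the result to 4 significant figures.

509.4 mm

In equal time, each gas travels a distance ∝ its rate ∝ 1/√M, so d_C₂H₂/d_UF₆ = √(M_UF₆/M_C₂H₂) = √(352.02/26.04) = 3.677.
With d_C₂H₂ + d_UF₆ = 648 mm, d_UF₆ = 648/(1 + 3.677) = 138.6 mm.
d_C₂H₂ = 648 − 138.6 = 509.4 mm.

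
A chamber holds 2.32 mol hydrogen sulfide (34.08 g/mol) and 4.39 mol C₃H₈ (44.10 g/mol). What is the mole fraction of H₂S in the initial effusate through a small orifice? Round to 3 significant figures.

0.375

The effusion rate of species i is ∝ p_i/√M_i ∝ n_i/√M_i.
x_H₂S(eff) = (n_H₂S/√M_H₂S) / (n_H₂S/√M_H₂S + n_C₃H₈/√M_C₃H₈)
= (2.32/√34.08) / (2.32/√34.08 + 4.39/√44.10) = 0.3974/(0.3974 + 0.6611) = 0.375.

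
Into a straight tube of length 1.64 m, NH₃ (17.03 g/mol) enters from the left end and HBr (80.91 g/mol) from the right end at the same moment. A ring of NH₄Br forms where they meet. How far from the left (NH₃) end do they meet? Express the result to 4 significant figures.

1.124 m

In equal time, each gas travels a distance ∝ its rate ∝ 1/√M, so d_NH₃/d_HBr = √(M_HBr/M_NH₃) = √(80.91/17.03) = 2.180.
With d_NH₃ + d_HBr = 1.64 m, d_HBr = 1.64/(1 + 2.180) = 0.5158 m.
d_NH₃ = 1.64 − 0.5158 = 1.124 m.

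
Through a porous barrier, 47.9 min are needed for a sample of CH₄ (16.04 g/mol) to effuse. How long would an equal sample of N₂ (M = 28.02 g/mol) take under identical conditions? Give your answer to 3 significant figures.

By Graham's law, t_N₂/t_CH₄ = √(M_N₂/M_CH₄) = √(28.02/16.04) = √1.747 = 1.322.
So the time for N₂ is 47.9 × 1.322 = 63.3 min.

63.3 min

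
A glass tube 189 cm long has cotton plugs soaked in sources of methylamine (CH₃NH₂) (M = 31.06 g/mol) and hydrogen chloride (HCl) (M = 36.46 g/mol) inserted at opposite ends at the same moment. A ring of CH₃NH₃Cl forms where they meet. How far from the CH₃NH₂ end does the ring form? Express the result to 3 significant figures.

The fronts meet when d_CH₃NH₂ + d_HCl = L with d_CH₃NH₂/d_HCl = √(M_HCl/M_CH₃NH₂) (Graham's law). Here √(M_HCl/M_CH₃NH₂) = √(36.46/31.06) = 1.083.
With d_CH₃NH₂ + d_HCl = 189 cm, d_HCl = 189/(1 + 1.083) = 90.72 cm.
d_CH₃NH₂ = 189 − 90.72 = 98.3 cm.

98.3 cm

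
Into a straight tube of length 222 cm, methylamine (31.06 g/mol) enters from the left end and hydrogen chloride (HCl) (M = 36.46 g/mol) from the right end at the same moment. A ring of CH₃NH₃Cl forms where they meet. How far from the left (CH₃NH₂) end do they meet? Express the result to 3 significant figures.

Graham's law gives d_CH₃NH₂/d_HCl = rate_CH₃NH₂/rate_HCl = √(M_HCl/M_CH₃NH₂) = √(36.46/31.06) = 1.083.
With d_CH₃NH₂ + d_HCl = 222 cm, d_HCl = 222/(1 + 1.083) = 106.6 cm.
d_CH₃NH₂ = 222 − 106.6 = 115 cm.

115 cm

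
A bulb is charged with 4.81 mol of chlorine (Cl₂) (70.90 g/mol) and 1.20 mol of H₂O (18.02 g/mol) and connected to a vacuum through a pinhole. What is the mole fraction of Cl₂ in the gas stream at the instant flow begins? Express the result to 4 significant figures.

Each component's effusion rate ∝ (its partial pressure)·(1/√M) ∝ n_i/√M_i.
Mole fraction of Cl₂ in the effusate = (n_Cl₂/√M_Cl₂) / (n_Cl₂/√M_Cl₂ + n_H₂O/√M_H₂O)
= (4.81/√70.90) / (4.81/√70.90 + 1.20/√18.02) = 0.5712/(0.5712 + 0.2827) = 0.6690.

0.6690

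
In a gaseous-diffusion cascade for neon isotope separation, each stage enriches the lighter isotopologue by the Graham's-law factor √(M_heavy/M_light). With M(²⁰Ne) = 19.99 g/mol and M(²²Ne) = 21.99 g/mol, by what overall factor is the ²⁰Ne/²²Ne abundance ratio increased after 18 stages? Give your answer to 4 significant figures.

Overall factor = α^18 with α = √(21.99/19.99), i.e. (21.99/19.99)^(18/2).
= 1.10005^9 = 2.359.

2.359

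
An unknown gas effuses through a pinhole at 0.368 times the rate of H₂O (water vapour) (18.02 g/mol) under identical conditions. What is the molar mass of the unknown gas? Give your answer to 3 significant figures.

Graham's law gives rate_X/rate_H₂O = √(M_H₂O/M_X).
0.368 = √(18.02/M_X)
M_X = 18.02 / 0.368² = 18.02 / 0.1354 = 133 g/mol

133 g/mol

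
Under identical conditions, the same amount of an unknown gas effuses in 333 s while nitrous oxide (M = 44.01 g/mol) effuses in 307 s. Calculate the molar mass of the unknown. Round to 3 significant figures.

51.8 g/mol

Graham's law gives t_X/t_N₂O = √(M_X/M_N₂O).
333/307 = 1.085 = √(M_X/44.01)
M_X = 44.01 × 1.085² = 44.01 × 1.177 = 51.8 g/mol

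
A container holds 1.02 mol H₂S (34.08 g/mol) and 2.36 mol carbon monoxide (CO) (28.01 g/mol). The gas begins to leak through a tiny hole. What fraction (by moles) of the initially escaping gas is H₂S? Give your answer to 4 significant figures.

0.2815

Effusion rate of each component ∝ n_i/√M_i (partial pressure × 1/√M).
x_H₂S(eff) = (n_H₂S/√M_H₂S) / (n_H₂S/√M_H₂S + n_CO/√M_CO)
= (1.02/√34.08) / (1.02/√34.08 + 2.36/√28.01) = 0.1747/(0.1747 + 0.4459) = 0.2815.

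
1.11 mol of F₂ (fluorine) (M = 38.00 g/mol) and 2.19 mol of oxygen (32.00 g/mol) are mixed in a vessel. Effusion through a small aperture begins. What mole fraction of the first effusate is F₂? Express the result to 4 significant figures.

Effusion rate of each component ∝ n_i/√M_i (partial pressure × 1/√M).
So x_F₂ in the escaping gas = (n_F₂/√M_F₂) / Σ(n_i/√M_i)
= (1.11/√38.00) / (1.11/√38.00 + 2.19/√32.00) = 0.1801/(0.1801 + 0.3871) = 0.3175.

0.3175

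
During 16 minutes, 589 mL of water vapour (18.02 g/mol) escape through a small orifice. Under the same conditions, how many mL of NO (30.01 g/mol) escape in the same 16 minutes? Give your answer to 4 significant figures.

From Graham's law, rate_NO/rate_H₂O = √(M_H₂O/M_NO) = √(18.02/30.01) = √0.6005 = 0.7749.
So the volume for NO is 589 × 0.7749 = 456.4 mL.

456.4 mL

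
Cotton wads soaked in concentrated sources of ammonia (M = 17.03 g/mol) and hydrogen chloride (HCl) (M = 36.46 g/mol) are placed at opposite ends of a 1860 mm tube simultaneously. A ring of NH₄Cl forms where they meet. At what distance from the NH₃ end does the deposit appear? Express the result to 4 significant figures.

The fronts meet when d_NH₃ + d_HCl = L with d_NH₃/d_HCl = √(M_HCl/M_NH₃) (Graham's law). Here √(M_HCl/M_NH₃) = √(36.46/17.03) = 1.463.
With d_NH₃ + d_HCl = 1860 mm, d_HCl = 1860/(1 + 1.463) = 755.1 mm.
d_NH₃ = 1860 − 755.1 = 1105 mm.

1105 mm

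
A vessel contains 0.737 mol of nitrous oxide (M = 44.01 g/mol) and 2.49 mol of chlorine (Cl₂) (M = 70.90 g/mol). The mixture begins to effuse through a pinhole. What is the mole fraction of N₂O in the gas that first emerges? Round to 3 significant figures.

The effusion rate of species i is ∝ p_i/√M_i ∝ n_i/√M_i.
So x_N₂O in the escaping gas = (n_N₂O/√M_N₂O) / Σ(n_i/√M_i)
= (0.737/√44.01) / (0.737/√44.01 + 2.49/√70.90) = 0.1111/(0.1111 + 0.2957) = 0.273.

0.273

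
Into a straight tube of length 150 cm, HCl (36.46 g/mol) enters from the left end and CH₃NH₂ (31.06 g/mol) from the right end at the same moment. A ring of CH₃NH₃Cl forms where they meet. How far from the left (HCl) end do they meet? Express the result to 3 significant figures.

In equal time, each gas travels a distance ∝ its rate ∝ 1/√M, so d_HCl/d_CH₃NH₂ = √(M_CH₃NH₂/M_HCl) = √(31.06/36.46) = 0.9230.
With d_HCl + d_CH₃NH₂ = 150 cm, d_CH₃NH₂ = 150/(1 + 0.9230) = 78.00 cm.
d_HCl = 150 − 78.00 = 72.0 cm.

72.0 cm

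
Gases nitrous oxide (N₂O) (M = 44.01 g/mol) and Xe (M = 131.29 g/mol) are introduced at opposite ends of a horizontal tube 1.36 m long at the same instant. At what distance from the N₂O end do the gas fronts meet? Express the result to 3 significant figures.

Distances travelled in equal time are proportional to diffusion rates, so d_N₂O/d_Xe = √(M_Xe/M_N₂O) = √(131.29/44.01) = 1.727.
With d_N₂O + d_Xe = 1.36 m, d_Xe = 1.36/(1 + 1.727) = 0.4987 m.
d_N₂O = 1.36 − 0.4987 = 0.861 m.

0.861 m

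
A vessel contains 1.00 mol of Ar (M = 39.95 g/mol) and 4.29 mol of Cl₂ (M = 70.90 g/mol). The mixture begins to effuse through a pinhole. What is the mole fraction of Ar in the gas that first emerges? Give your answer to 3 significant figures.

Effusion rate of each component ∝ n_i/√M_i (partial pressure × 1/√M).
x_Ar(eff) = (n_Ar/√M_Ar) / (n_Ar/√M_Ar + n_Cl₂/√M_Cl₂)
= (1.00/√39.95) / (1.00/√39.95 + 4.29/√70.90) = 0.1582/(0.1582 + 0.5095) = 0.237.

0.237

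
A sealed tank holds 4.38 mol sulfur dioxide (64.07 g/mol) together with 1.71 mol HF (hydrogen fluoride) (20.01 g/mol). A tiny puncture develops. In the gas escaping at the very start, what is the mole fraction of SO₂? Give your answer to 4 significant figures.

Each component's effusion rate ∝ (its partial pressure)·(1/√M) ∝ n_i/√M_i.
x_SO₂(eff) = (n_SO₂/√M_SO₂) / (n_SO₂/√M_SO₂ + n_HF/√M_HF)
= (4.38/√64.07) / (4.38/√64.07 + 1.71/√20.01) = 0.5472/(0.5472 + 0.3823) = 0.5887.

0.5887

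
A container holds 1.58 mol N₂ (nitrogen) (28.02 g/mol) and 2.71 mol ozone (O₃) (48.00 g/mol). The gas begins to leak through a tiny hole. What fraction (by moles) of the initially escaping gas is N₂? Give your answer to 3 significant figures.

0.433

Effusion rate of each component ∝ n_i/√M_i (partial pressure × 1/√M).
Mole fraction of N₂ in the effusate = (n_N₂/√M_N₂) / (n_N₂/√M_N₂ + n_O₃/√M_O₃)
= (1.58/√28.02) / (1.58/√28.02 + 2.71/√48.00) = 0.2985/(0.2985 + 0.3912) = 0.433.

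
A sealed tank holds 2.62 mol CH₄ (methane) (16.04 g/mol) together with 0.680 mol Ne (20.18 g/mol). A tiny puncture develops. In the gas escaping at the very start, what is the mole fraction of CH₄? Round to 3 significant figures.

0.812

Each component's effusion rate ∝ (its partial pressure)·(1/√M) ∝ n_i/√M_i.
x_CH₄(eff) = (n_CH₄/√M_CH₄) / (n_CH₄/√M_CH₄ + n_Ne/√M_Ne)
= (2.62/√16.04) / (2.62/√16.04 + 0.680/√20.18) = 0.6542/(0.6542 + 0.1514) = 0.812.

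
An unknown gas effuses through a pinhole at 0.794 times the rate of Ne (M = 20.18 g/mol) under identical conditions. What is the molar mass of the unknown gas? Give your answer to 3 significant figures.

32.0 g/mol

Using Graham's law: rate_X/rate_Ne = √(M_Ne/M_X).
0.794 = √(20.18/M_X)
M_X = 20.18 / 0.794² = 20.18 / 0.6304 = 32.0 g/mol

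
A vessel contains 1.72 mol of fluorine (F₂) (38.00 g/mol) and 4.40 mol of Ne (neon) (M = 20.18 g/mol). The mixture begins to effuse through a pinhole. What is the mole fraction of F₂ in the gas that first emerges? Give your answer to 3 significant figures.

0.222

Effusion rate of each component ∝ n_i/√M_i (partial pressure × 1/√M).
Mole fraction of F₂ in the effusate = (n_F₂/√M_F₂) / (n_F₂/√M_F₂ + n_Ne/√M_Ne)
= (1.72/√38.00) / (1.72/√38.00 + 4.40/√20.18) = 0.2790/(0.2790 + 0.9795) = 0.222.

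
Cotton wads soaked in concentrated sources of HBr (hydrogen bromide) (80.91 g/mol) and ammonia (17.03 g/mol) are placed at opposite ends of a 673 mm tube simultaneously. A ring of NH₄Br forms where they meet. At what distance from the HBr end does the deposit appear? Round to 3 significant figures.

212 mm

Distances travelled in equal time are proportional to diffusion rates, so d_HBr/d_NH₃ = √(M_NH₃/M_HBr) = √(17.03/80.91) = 0.4588.
With d_HBr + d_NH₃ = 673 mm, d_NH₃ = 673/(1 + 0.4588) = 461.3 mm.
d_HBr = 673 − 461.3 = 212 mm.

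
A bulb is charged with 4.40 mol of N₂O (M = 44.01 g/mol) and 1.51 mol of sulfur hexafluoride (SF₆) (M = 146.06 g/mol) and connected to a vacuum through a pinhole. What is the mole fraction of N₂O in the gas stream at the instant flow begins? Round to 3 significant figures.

Effusion rate of each component ∝ n_i/√M_i (partial pressure × 1/√M).
x_N₂O(eff) = (n_N₂O/√M_N₂O) / (n_N₂O/√M_N₂O + n_SF₆/√M_SF₆)
= (4.40/√44.01) / (4.40/√44.01 + 1.51/√146.06) = 0.6632/(0.6632 + 0.1249) = 0.841.

0.841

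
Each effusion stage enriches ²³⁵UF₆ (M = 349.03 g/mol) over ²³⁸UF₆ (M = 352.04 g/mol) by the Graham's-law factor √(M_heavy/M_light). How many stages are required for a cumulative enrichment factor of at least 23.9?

Single-stage factor α = √(352.04/349.03), so ln α = ½ ln(1.00862) = 0.004293.
Need α^N ≥ 23.9 ⇒ N ≥ ln(23.9) / ln α = 3.174 / 0.004293 = 739.23.
So at least 740 stages are needed.

740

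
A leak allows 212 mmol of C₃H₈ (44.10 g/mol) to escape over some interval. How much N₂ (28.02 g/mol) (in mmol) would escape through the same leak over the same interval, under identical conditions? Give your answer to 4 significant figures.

266.0 mmol

Graham's law gives rate_N₂/rate_C₃H₈ = √(M_C₃H₈/M_N₂) = √(44.10/28.02) = √1.574 = 1.255.
So the amount for N₂ is 212 × 1.255 = 266.0 mmol.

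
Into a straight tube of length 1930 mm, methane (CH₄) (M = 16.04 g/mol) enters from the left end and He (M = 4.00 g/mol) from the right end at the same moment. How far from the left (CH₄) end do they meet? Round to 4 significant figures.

In equal time, each gas travels a distance ∝ its rate ∝ 1/√M, so d_CH₄/d_He = √(M_He/M_CH₄) = √(4.00/16.04) = 0.4994.
With d_CH₄ + d_He = 1930 mm, d_He = 1930/(1 + 0.4994) = 1287 mm.
d_CH₄ = 1930 − 1287 = 642.8 mm.

642.8 mm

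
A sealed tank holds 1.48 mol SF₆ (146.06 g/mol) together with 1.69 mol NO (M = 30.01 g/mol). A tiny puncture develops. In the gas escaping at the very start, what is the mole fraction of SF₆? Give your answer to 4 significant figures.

Effusion rate of each component ∝ n_i/√M_i (partial pressure × 1/√M).
Mole fraction of SF₆ in the effusate = (n_SF₆/√M_SF₆) / (n_SF₆/√M_SF₆ + n_NO/√M_NO)
= (1.48/√146.06) / (1.48/√146.06 + 1.69/√30.01) = 0.1225/(0.1225 + 0.3085) = 0.2842.

0.2842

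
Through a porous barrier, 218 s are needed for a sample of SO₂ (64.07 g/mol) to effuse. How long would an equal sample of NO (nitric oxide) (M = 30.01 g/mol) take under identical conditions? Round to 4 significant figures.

Graham's law gives t_NO/t_SO₂ = √(M_NO/M_SO₂) = √(30.01/64.07) = √0.4684 = 0.6844.
So the time for NO is 218 × 0.6844 = 149.2 s.

149.2 s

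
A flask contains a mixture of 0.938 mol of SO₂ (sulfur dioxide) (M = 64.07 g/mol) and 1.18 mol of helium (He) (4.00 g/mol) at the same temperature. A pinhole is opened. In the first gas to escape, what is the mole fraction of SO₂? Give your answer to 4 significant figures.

Each component's effusion rate ∝ (its partial pressure)·(1/√M) ∝ n_i/√M_i.
So x_SO₂ in the escaping gas = (n_SO₂/√M_SO₂) / Σ(n_i/√M_i)
= (0.938/√64.07) / (0.938/√64.07 + 1.18/√4.00) = 0.1172/(0.1172 + 0.5900) = 0.1657.

0.1657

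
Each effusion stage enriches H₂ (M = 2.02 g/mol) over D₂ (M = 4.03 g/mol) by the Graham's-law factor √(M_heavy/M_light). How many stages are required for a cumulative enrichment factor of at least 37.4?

Single-stage factor α = √(4.03/2.02), so ln α = ½ ln(1.99505) = 0.3453.
Need α^N ≥ 37.4 ⇒ N ≥ ln(37.4) / ln α = 3.622 / 0.3453 = 10.49.
Rounding up, N = 11 stages.

11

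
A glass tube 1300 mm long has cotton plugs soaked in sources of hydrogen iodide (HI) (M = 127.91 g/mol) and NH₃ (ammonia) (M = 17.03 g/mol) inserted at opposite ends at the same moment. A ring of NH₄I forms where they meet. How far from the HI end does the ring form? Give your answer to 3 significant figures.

348 mm

Graham's law gives d_HI/d_NH₃ = rate_HI/rate_NH₃ = √(M_NH₃/M_HI) = √(17.03/127.91) = 0.3649.
With d_HI + d_NH₃ = 1300 mm, d_NH₃ = 1300/(1 + 0.3649) = 952.5 mm.
d_HI = 1300 − 952.5 = 348 mm.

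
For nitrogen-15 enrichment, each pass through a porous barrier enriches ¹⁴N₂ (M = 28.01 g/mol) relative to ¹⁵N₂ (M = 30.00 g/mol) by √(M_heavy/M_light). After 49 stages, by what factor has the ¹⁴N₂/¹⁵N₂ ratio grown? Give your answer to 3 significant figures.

The single-stage factor is √(M_heavy/M_light), so 49 stages give [√(30.00/28.01)]^49 = (30.00/28.01)^(49/2).
= 1.07105^(49/2) = 5.37.

5.37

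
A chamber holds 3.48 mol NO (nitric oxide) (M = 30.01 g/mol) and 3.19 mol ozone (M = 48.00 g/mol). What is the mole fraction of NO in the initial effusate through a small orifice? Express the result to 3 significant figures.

0.580

The effusion rate of species i is ∝ p_i/√M_i ∝ n_i/√M_i.
x_NO(eff) = (n_NO/√M_NO) / (n_NO/√M_NO + n_O₃/√M_O₃)
= (3.48/√30.01) / (3.48/√30.01 + 3.19/√48.00) = 0.6353/(0.6353 + 0.4604) = 0.580.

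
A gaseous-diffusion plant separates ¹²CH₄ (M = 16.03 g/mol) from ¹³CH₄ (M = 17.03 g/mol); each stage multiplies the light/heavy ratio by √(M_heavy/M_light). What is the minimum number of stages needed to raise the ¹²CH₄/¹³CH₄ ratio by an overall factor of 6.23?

Single-stage factor α = √(17.03/16.03), so ln α = ½ ln(1.06238) = 0.03026.
Need α^N ≥ 6.23 ⇒ N ≥ ln(6.23) / ln α = 1.829 / 0.03026 = 60.46.
Rounding up, N = 61 stages.

61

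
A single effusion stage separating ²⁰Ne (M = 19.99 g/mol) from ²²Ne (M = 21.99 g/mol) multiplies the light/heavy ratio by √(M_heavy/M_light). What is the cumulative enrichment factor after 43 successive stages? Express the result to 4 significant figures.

7.769

Overall factor = α^43 with α = √(21.99/19.99), i.e. (21.99/19.99)^(43/2).
= 1.10005^(43/2) = 7.769.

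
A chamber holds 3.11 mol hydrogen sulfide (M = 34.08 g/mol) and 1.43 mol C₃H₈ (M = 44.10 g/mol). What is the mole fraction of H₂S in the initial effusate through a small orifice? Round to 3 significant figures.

0.712

Each component's effusion rate ∝ (its partial pressure)·(1/√M) ∝ n_i/√M_i.
So x_H₂S in the escaping gas = (n_H₂S/√M_H₂S) / Σ(n_i/√M_i)
= (3.11/√34.08) / (3.11/√34.08 + 1.43/√44.10) = 0.5327/(0.5327 + 0.2153) = 0.712.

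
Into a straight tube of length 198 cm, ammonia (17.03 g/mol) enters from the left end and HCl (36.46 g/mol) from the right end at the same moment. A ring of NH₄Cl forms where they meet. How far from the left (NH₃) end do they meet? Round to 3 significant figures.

In equal time, each gas travels a distance ∝ its rate ∝ 1/√M, so d_NH₃/d_HCl = √(M_HCl/M_NH₃) = √(36.46/17.03) = 1.463.
With d_NH₃ + d_HCl = 198 cm, d_HCl = 198/(1 + 1.463) = 80.38 cm.
d_NH₃ = 198 − 80.38 = 118 cm.

118 cm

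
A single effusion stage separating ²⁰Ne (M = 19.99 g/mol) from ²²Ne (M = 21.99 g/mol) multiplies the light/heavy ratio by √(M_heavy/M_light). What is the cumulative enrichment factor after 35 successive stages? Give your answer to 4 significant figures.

After 35 stages the ratio has grown by (√(21.99/19.99))^35 = (21.99/19.99)^(35/2).
= 1.10005^(35/2) = 5.305.

5.305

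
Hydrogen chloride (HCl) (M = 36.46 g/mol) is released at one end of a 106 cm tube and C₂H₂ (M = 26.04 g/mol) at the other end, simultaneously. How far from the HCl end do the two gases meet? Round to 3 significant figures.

Distances travelled in equal time are proportional to diffusion rates, so d_HCl/d_C₂H₂ = √(M_C₂H₂/M_HCl) = √(26.04/36.46) = 0.8451.
With d_HCl + d_C₂H₂ = 106 cm, d_C₂H₂ = 106/(1 + 0.8451) = 57.45 cm.
d_HCl = 106 − 57.45 = 48.6 cm.

48.6 cm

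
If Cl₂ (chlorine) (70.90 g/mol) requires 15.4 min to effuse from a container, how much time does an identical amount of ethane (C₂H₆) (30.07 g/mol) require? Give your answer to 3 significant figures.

10.0 min

Graham's law gives t_C₂H₆/t_Cl₂ = √(M_C₂H₆/M_Cl₂) = √(30.07/70.90) = √0.4241 = 0.6512.
So the time for C₂H₆ is 15.4 × 0.6512 = 10.0 min.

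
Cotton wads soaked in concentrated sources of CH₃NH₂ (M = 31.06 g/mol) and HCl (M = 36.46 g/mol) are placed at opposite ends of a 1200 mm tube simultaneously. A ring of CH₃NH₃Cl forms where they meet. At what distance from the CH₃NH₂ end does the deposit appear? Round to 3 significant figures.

624 mm

Graham's law gives d_CH₃NH₂/d_HCl = rate_CH₃NH₂/rate_HCl = √(M_HCl/M_CH₃NH₂) = √(36.46/31.06) = 1.083.
With d_CH₃NH₂ + d_HCl = 1200 mm, d_HCl = 1200/(1 + 1.083) = 576.0 mm.
d_CH₃NH₂ = 1200 − 576.0 = 624 mm.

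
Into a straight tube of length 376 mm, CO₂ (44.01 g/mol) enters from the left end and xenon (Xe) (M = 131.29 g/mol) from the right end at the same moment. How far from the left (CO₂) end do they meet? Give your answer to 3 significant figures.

238 mm

Distances travelled in equal time are proportional to diffusion rates, so d_CO₂/d_Xe = √(M_Xe/M_CO₂) = √(131.29/44.01) = 1.727.
With d_CO₂ + d_Xe = 376 mm, d_Xe = 376/(1 + 1.727) = 137.9 mm.
d_CO₂ = 376 − 137.9 = 238 mm.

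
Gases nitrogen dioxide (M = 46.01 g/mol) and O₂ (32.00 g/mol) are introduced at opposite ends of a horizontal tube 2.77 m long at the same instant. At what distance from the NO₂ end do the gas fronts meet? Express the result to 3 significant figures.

In equal time, each gas travels a distance ∝ its rate ∝ 1/√M, so d_NO₂/d_O₂ = √(M_O₂/M_NO₂) = √(32.00/46.01) = 0.8340.
With d_NO₂ + d_O₂ = 2.77 m, d_O₂ = 2.77/(1 + 0.8340) = 1.510 m.
d_NO₂ = 2.77 − 1.510 = 1.26 m.

1.26 m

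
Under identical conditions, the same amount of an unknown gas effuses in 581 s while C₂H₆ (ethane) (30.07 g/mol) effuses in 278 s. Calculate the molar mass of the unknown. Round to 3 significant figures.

By Graham's law, t_X/t_C₂H₆ = √(M_X/M_C₂H₆).
581/278 = 2.090 = √(M_X/30.07)
M_X = 30.07 × 2.090² = 30.07 × 4.368 = 131 g/mol

131 g/mol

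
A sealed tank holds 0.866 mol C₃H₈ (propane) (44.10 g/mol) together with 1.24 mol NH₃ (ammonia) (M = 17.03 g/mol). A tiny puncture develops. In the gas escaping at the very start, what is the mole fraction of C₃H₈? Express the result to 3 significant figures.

0.303

Rate_i ∝ x_i/√M_i (Graham's law weighted by mole fraction), so the effusate composition follows n_i/√M_i.
So x_C₃H₈ in the escaping gas = (n_C₃H₈/√M_C₃H₈) / Σ(n_i/√M_i)
= (0.866/√44.10) / (0.866/√44.10 + 1.24/√17.03) = 0.1304/(0.1304 + 0.3005) = 0.303.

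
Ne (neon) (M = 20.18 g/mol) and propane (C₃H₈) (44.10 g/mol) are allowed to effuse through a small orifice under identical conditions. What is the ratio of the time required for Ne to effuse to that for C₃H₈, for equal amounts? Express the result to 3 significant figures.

0.676

Graham's law gives t_Ne/t_C₃H₈ = √(M_Ne/M_C₃H₈) = √(20.18/44.10) = √0.4576 = 0.676.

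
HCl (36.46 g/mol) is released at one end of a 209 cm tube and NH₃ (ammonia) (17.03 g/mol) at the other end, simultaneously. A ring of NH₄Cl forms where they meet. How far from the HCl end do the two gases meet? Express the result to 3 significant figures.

84.8 cm

In equal time, each gas travels a distance ∝ its rate ∝ 1/√M, so d_HCl/d_NH₃ = √(M_NH₃/M_HCl) = √(17.03/36.46) = 0.6834.
With d_HCl + d_NH₃ = 209 cm, d_NH₃ = 209/(1 + 0.6834) = 124.2 cm.
d_HCl = 209 − 124.2 = 84.8 cm.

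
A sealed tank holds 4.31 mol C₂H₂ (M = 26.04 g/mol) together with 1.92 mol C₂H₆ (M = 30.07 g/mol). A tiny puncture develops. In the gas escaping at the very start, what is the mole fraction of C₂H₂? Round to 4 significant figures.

Rate_i ∝ x_i/√M_i (Graham's law weighted by mole fraction), so the effusate composition follows n_i/√M_i.
Mole fraction of C₂H₂ in the effusate = (n_C₂H₂/√M_C₂H₂) / (n_C₂H₂/√M_C₂H₂ + n_C₂H₆/√M_C₂H₆)
= (4.31/√26.04) / (4.31/√26.04 + 1.92/√30.07) = 0.8446/(0.8446 + 0.3501) = 0.7069.

0.7069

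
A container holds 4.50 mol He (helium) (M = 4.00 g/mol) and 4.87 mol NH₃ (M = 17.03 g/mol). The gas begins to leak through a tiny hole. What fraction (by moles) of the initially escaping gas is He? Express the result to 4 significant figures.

Rate_i ∝ x_i/√M_i (Graham's law weighted by mole fraction), so the effusate composition follows n_i/√M_i.
Mole fraction of He in the effusate = (n_He/√M_He) / (n_He/√M_He + n_NH₃/√M_NH₃)
= (4.50/√4.00) / (4.50/√4.00 + 4.87/√17.03) = 2.250/(2.250 + 1.180) = 0.6560.

0.6560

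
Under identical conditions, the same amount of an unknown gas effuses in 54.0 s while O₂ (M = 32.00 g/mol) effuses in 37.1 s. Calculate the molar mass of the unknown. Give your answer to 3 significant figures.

Graham's law gives t_X/t_O₂ = √(M_X/M_O₂).
54.0/37.1 = 1.456 = √(M_X/32.00)
M_X = 32.00 × 1.456² = 32.00 × 2.119 = 67.8 g/mol

67.8 g/mol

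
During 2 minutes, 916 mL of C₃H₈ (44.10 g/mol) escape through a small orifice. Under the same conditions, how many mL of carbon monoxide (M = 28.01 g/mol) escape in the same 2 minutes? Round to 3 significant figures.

1150 mL

Using Graham's law: rate_CO/rate_C₃H₈ = √(M_C₃H₈/M_CO) = √(44.10/28.01) = √1.574 = 1.255.
So the volume for CO is 916 × 1.255 = 1150 mL.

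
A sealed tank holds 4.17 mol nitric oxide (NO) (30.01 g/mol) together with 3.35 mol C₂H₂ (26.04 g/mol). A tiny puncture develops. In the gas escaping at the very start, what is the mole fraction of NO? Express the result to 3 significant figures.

0.537

Effusion rate of each component ∝ n_i/√M_i (partial pressure × 1/√M).
x_NO(eff) = (n_NO/√M_NO) / (n_NO/√M_NO + n_C₂H₂/√M_C₂H₂)
= (4.17/√30.01) / (4.17/√30.01 + 3.35/√26.04) = 0.7612/(0.7612 + 0.6565) = 0.537.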